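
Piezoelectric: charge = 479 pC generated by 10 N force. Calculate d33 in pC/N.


d33 = 479 / 10 = 47.9 pC/N

47.9


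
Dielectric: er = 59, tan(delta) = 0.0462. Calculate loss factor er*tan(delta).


Loss = 59 * 0.0462 = 2.726

2.726


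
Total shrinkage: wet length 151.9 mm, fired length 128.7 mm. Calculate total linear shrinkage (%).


TS = (151.9 - 128.7) / 151.9 * 100 = 15.27%

15.27


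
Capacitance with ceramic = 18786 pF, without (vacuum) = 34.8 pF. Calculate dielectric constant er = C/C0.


er = 18786 / 34.8 = 539.83

539.83


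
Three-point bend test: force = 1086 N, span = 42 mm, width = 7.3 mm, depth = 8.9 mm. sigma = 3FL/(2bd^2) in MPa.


sigma = 3*1086*42/(2*7.3*8.9^2) = 118.3 MPa

118.3


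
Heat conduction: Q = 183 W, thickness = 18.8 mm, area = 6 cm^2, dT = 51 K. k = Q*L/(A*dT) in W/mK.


k = 183*18.8/1000/(6/10000*51) = 112.43 W/mK

112.43


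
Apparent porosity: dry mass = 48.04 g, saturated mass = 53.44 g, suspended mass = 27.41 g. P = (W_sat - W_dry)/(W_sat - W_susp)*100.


P = (53.44 - 48.04) / (53.44 - 27.41) * 100 = 5.4 / 26.03 * 100 = 20.7%

20.7


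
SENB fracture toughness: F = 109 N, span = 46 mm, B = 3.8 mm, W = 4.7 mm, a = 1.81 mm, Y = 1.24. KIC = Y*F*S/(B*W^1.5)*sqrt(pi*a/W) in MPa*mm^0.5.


KIC = 1.24*109*46/(3.8*4.7^1.5)*sqrt(pi*1.81/4.7) = 176.62

176.62


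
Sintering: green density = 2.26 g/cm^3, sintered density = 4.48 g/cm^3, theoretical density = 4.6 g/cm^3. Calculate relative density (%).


Relative = 4.48 / 4.6 * 100 = 97.4%

97.4


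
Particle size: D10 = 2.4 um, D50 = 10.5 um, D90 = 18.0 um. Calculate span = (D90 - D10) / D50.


Span = (18.0 - 2.4) / 10.5 = 15.6 / 10.5 = 1.486

1.486


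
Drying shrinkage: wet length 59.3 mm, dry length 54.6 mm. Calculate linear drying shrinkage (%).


DS = (59.3 - 54.6) / 59.3 * 100 = 7.93%

7.93


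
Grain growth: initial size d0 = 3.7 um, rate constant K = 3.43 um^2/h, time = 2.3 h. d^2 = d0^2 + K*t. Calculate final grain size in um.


d^2 = 3.7^2 + 3.43*2.3 = 21.579
d = sqrt(21.579) = 4.65 um

4.65


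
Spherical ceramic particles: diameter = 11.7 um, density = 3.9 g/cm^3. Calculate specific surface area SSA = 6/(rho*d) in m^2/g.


SSA = 6 / (3.9 * 11.7) = 0.131 m^2/g

0.131


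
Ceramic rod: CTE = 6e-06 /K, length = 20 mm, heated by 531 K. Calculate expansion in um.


dL = 6e-06 * 20 * 531 * 1000 = 63.72 um

63.72


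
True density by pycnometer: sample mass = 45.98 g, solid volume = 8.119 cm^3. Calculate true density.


TD = 45.98 / 8.119 = 5.663 g/cm^3

5.663


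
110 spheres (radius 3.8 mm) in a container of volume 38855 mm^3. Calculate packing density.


V_sphere = 4/3*pi*3.8^3 = 229.8473 mm^3
Total V = 110*229.8473 = 25283.203 mm^3
PD = 25283.203 / 38855 = 0.651

0.651


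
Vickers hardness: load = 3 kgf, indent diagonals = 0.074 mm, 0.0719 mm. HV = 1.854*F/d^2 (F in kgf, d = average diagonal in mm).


d_avg = (0.074+0.0719)/2 = 0.07295 mm
HV = 1.854*3/0.07295^2 = 1045

1045


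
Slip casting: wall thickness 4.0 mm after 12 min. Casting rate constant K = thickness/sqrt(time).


K = 4.0 / sqrt(12) = 4.0 / 3.4641 = 1.155 mm/min^0.5

1.155


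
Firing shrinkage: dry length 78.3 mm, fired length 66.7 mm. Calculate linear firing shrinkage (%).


FS = (78.3 - 66.7) / 78.3 * 100 = 14.81%

14.81


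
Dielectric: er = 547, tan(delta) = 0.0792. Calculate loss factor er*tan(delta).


Loss = 547 * 0.0792 = 43.322

43.322


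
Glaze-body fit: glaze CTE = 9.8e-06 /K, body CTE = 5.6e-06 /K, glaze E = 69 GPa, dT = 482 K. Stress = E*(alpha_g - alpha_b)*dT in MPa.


Stress = 69*1000*(9.8e-06 - 5.6e-06)*482 = 139.7 MPa

139.7


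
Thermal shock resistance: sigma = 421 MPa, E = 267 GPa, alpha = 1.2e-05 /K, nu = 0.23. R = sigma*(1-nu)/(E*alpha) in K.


R = 421*(1-0.23)/(267*1000*1.2e-05) = 101 K

101


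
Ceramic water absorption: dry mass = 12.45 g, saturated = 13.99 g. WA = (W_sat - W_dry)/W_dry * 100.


WA = (13.99 - 12.45) / 12.45 * 100 = 12.37%

12.37


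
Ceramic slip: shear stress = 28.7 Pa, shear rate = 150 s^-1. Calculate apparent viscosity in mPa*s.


eta = tau/gamma * 1000 = 28.7/150 * 1000 = 191.3 mPa*s

191.3


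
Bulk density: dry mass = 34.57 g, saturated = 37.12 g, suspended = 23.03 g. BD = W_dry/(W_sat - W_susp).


BD = 34.57 / (37.12 - 23.03) = 34.57 / 14.09 = 2.454 g/cm^3

2.454


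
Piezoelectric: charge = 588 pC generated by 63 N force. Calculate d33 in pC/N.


d33 = 588 / 63 = 9.3 pC/N

9.3


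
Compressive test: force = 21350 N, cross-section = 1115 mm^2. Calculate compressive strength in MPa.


CS = 21350 / 1115 = 19.1 MPa

19.1


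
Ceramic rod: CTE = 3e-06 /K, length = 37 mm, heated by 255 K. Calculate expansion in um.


dL = 3e-06 * 37 * 255 * 1000 = 28.305 um

28.305


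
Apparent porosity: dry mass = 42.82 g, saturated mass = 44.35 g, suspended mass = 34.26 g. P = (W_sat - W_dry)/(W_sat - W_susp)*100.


P = (44.35 - 42.82) / (44.35 - 34.26) * 100 = 1.53 / 10.09 * 100 = 15.2%

15.2


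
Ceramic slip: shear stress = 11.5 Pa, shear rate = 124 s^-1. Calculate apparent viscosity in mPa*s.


eta = tau/gamma * 1000 = 11.5/124 * 1000 = 92.7 mPa*s

92.7


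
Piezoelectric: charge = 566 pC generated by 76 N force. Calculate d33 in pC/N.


d33 = 566 / 76 = 7.4 pC/N

7.4


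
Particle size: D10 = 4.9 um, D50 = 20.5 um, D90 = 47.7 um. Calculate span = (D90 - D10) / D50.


Span = (47.7 - 4.9) / 20.5 = 42.8 / 20.5 = 2.088

2.088


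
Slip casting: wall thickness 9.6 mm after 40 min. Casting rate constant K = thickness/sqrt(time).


K = 9.6 / sqrt(40) = 9.6 / 6.3246 = 1.518 mm/min^0.5

1.518


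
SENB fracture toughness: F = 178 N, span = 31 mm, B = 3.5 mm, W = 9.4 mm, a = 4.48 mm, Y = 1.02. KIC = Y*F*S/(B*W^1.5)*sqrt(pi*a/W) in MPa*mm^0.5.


KIC = 1.02*178*31/(3.5*9.4^1.5)*sqrt(pi*4.48/9.4) = 68.28

68.28


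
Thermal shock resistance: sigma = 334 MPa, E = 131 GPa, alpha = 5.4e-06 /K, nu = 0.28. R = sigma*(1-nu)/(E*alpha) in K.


R = 334*(1-0.28)/(131*1000*5.4e-06) = 340 K

340


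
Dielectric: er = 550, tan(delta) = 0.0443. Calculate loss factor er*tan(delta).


Loss = 550 * 0.0443 = 24.365

24.365


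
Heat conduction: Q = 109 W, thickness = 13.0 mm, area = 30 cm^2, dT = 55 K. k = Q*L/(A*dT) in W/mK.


k = 109*13.0/1000/(30/10000*55) = 8.59 W/mK

8.59


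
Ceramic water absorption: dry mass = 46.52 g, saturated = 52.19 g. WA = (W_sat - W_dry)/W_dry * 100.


WA = (52.19 - 46.52) / 46.52 * 100 = 12.19%

12.19


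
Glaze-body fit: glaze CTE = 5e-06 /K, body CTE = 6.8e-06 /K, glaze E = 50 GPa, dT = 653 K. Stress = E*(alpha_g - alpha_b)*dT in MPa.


Stress = 50*1000*(5e-06 - 6.8e-06)*653 = -58.8 MPa

-58.8


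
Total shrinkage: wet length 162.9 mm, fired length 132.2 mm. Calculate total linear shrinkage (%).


TS = (162.9 - 132.2) / 162.9 * 100 = 18.85%

18.85


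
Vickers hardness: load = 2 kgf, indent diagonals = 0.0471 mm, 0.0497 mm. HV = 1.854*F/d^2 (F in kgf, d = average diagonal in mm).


d_avg = (0.0471+0.0497)/2 = 0.0484 mm
HV = 1.854*2/0.0484^2 = 1583

1583


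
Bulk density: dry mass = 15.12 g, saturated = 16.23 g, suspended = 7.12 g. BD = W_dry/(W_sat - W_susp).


BD = 15.12 / (16.23 - 7.12) = 15.12 / 9.11 = 1.66 g/cm^3

1.66


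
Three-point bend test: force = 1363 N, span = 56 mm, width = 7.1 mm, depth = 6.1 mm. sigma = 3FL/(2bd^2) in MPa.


sigma = 3*1363*56/(2*7.1*6.1^2) = 433.4 MPa

433.4


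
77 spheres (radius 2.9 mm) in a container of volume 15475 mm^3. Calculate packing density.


V_sphere = 4/3*pi*2.9^3 = 102.1604 mm^3
Total V = 77*102.1604 = 7866.3508 mm^3
PD = 7866.3508 / 15475 = 0.508

0.508


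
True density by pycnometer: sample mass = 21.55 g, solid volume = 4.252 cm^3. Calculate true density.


TD = 21.55 / 4.252 = 5.068 g/cm^3

5.068


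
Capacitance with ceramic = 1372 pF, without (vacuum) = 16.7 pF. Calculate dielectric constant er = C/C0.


er = 1372 / 16.7 = 82.16

82.16


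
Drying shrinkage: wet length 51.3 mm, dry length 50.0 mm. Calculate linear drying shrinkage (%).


DS = (51.3 - 50.0) / 51.3 * 100 = 2.53%

2.53


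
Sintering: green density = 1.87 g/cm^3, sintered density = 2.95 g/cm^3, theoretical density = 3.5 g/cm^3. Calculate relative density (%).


Relative = 2.95 / 3.5 * 100 = 84.3%

84.3


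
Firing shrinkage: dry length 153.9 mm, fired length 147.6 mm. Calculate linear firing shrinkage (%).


FS = (153.9 - 147.6) / 153.9 * 100 = 4.09%

4.09


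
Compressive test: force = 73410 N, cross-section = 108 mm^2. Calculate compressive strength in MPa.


CS = 73410 / 108 = 679.7 MPa

679.7


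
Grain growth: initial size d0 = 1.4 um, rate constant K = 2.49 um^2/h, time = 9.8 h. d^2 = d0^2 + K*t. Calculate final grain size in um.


d^2 = 1.4^2 + 2.49*9.8 = 26.362
d = sqrt(26.362) = 5.13 um

5.13


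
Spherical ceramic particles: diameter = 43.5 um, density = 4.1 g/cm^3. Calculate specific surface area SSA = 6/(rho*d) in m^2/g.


SSA = 6 / (4.1 * 43.5) = 0.034 m^2/g

0.034


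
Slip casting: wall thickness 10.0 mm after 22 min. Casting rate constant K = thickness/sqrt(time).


K = 10.0 / sqrt(22) = 10.0 / 4.6904 = 2.132 mm/min^0.5

2.132


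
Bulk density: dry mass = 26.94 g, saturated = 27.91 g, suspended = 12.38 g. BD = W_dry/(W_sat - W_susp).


BD = 26.94 / (27.91 - 12.38) = 26.94 / 15.53 = 1.735 g/cm^3

1.735


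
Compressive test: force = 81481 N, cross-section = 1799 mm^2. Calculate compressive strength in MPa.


CS = 81481 / 1799 = 45.3 MPa

45.3


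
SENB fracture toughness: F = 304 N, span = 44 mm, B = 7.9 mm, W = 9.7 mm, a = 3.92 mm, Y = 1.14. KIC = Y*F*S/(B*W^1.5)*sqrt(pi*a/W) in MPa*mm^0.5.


KIC = 1.14*304*44/(7.9*9.7^1.5)*sqrt(pi*3.92/9.7) = 71.99

71.99


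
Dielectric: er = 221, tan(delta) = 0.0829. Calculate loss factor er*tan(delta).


Loss = 221 * 0.0829 = 18.321

18.321


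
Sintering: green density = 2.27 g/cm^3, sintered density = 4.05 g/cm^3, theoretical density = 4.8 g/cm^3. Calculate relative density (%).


Relative = 4.05 / 4.8 * 100 = 84.4%

84.4


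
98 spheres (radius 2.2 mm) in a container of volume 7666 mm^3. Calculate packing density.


V_sphere = 4/3*pi*2.2^3 = 44.6022 mm^3
Total V = 98*44.6022 = 4371.0156 mm^3
PD = 4371.0156 / 7666 = 0.57

0.57


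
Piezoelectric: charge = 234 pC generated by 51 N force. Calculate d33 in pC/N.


d33 = 234 / 51 = 4.6 pC/N

4.6


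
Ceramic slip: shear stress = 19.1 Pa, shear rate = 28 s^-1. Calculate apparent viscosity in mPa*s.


eta = tau/gamma * 1000 = 19.1/28 * 1000 = 682.1 mPa*s

682.1


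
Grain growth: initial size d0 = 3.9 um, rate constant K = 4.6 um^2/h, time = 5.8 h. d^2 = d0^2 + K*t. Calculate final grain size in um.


d^2 = 3.9^2 + 4.6*5.8 = 41.89
d = sqrt(41.89) = 6.47 um

6.47


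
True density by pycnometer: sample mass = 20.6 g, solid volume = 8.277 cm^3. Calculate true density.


TD = 20.6 / 8.277 = 2.489 g/cm^3

2.489


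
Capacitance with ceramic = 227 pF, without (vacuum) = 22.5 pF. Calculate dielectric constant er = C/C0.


er = 227 / 22.5 = 10.09

10.09


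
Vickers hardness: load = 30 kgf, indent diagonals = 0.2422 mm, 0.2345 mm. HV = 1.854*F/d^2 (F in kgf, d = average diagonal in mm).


d_avg = (0.2422+0.2345)/2 = 0.23835 mm
HV = 1.854*30/0.23835^2 = 979

979


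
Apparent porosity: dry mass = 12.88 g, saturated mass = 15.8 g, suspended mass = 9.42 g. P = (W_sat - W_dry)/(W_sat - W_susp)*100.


P = (15.8 - 12.88) / (15.8 - 9.42) * 100 = 2.92 / 6.38 * 100 = 45.8%

45.8


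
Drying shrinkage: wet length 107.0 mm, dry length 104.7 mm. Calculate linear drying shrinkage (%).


DS = (107.0 - 104.7) / 107.0 * 100 = 2.15%

2.15


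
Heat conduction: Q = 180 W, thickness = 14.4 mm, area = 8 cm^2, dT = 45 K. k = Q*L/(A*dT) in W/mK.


k = 180*14.4/1000/(8/10000*45) = 72.0 W/mK

72.0


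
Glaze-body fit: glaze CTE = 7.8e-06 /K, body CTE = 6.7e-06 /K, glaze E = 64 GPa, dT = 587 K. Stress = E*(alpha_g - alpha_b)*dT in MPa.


Stress = 64*1000*(7.8e-06 - 6.7e-06)*587 = 41.3 MPa

41.3


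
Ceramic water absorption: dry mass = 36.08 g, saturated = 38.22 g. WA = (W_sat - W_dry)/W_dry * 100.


WA = (38.22 - 36.08) / 36.08 * 100 = 5.93%

5.93


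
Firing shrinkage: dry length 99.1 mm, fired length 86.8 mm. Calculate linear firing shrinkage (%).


FS = (99.1 - 86.8) / 99.1 * 100 = 12.41%

12.41


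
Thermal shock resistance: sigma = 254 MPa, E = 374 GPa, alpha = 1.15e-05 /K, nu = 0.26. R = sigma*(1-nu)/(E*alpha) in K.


R = 254*(1-0.26)/(374*1000*1.15e-05) = 44 K

44


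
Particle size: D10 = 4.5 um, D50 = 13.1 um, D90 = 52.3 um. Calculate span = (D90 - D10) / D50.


Span = (52.3 - 4.5) / 13.1 = 47.8 / 13.1 = 3.649

3.649


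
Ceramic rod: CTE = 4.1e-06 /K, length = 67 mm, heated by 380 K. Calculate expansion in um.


dL = 4.1e-06 * 67 * 380 * 1000 = 104.386 um

104.386


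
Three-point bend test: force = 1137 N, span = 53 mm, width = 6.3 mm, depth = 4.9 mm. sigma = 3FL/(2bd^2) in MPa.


sigma = 3*1137*53/(2*6.3*4.9^2) = 597.6 MPa

597.6


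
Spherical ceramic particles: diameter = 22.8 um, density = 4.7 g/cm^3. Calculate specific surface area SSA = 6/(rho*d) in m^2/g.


SSA = 6 / (4.7 * 22.8) = 0.056 m^2/g

0.056


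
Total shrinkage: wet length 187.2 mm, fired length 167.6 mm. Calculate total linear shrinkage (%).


TS = (187.2 - 167.6) / 187.2 * 100 = 10.47%

10.47


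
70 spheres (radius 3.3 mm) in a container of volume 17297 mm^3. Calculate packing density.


V_sphere = 4/3*pi*3.3^3 = 150.5326 mm^3
Total V = 70*150.5326 = 10537.282 mm^3
PD = 10537.282 / 17297 = 0.609

0.609


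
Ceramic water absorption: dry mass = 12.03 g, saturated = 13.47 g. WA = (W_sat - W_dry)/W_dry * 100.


WA = (13.47 - 12.03) / 12.03 * 100 = 11.97%

11.97


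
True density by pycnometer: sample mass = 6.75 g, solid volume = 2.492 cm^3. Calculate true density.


TD = 6.75 / 2.492 = 2.709 g/cm^3

2.709


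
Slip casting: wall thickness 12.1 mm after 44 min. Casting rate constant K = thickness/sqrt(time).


K = 12.1 / sqrt(44) = 12.1 / 6.6332 = 1.824 mm/min^0.5

1.824


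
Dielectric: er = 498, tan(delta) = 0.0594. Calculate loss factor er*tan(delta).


Loss = 498 * 0.0594 = 29.581

29.581


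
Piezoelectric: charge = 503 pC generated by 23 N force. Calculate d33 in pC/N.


d33 = 503 / 23 = 21.9 pC/N

21.9


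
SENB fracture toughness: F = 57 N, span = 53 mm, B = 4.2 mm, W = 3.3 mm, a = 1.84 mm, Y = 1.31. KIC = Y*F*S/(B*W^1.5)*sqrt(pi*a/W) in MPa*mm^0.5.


KIC = 1.31*57*53/(4.2*3.3^1.5)*sqrt(pi*1.84/3.3) = 208.03

208.03


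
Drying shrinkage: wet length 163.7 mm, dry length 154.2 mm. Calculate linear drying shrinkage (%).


DS = (163.7 - 154.2) / 163.7 * 100 = 5.8%

5.8


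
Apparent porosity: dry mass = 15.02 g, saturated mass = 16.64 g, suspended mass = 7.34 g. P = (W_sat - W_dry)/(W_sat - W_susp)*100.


P = (16.64 - 15.02) / (16.64 - 7.34) * 100 = 1.62 / 9.3 * 100 = 17.4%

17.4


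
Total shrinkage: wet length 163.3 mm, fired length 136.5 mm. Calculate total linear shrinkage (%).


TS = (163.3 - 136.5) / 163.3 * 100 = 16.41%

16.41


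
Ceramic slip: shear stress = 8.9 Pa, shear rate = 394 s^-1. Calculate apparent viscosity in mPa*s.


eta = tau/gamma * 1000 = 8.9/394 * 1000 = 22.6 mPa*s

22.6


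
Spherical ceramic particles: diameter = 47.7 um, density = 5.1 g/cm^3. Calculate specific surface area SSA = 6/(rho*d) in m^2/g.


SSA = 6 / (5.1 * 47.7) = 0.025 m^2/g

0.025


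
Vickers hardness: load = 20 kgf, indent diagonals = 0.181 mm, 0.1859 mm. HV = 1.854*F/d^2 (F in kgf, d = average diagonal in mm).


d_avg = (0.181+0.1859)/2 = 0.18345 mm
HV = 1.854*20/0.18345^2 = 1102

1102


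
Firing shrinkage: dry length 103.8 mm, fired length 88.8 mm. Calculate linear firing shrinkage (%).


FS = (103.8 - 88.8) / 103.8 * 100 = 14.45%

14.45


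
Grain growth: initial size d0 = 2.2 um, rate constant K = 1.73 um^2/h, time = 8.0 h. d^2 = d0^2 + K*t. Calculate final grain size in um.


d^2 = 2.2^2 + 1.73*8.0 = 18.68
d = sqrt(18.68) = 4.32 um

4.32


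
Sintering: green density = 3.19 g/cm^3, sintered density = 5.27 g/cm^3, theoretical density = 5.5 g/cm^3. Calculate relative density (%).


Relative = 5.27 / 5.5 * 100 = 95.8%

95.8


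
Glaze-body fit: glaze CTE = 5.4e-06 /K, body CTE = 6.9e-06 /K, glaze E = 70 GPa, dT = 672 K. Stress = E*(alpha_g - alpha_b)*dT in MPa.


Stress = 70*1000*(5.4e-06 - 6.9e-06)*672 = -70.6 MPa

-70.6


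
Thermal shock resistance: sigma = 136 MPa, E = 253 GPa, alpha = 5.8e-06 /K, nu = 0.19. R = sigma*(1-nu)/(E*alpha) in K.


R = 136*(1-0.19)/(253*1000*5.8e-06) = 75 K

75


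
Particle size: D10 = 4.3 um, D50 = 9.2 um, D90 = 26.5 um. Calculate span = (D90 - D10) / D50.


Span = (26.5 - 4.3) / 9.2 = 22.2 / 9.2 = 2.413

2.413


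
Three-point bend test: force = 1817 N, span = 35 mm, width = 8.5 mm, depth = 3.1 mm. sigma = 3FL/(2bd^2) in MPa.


sigma = 3*1817*35/(2*8.5*3.1^2) = 1167.8 MPa

1167.8


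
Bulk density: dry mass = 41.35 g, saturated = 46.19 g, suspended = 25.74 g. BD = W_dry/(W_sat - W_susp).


BD = 41.35 / (46.19 - 25.74) = 41.35 / 20.45 = 2.022 g/cm^3

2.022


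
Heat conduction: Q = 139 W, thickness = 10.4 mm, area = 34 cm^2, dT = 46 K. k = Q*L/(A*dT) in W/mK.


k = 139*10.4/1000/(34/10000*46) = 9.24 W/mK

9.24


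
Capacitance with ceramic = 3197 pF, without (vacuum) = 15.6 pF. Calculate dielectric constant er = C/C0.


er = 3197 / 15.6 = 204.94

204.94


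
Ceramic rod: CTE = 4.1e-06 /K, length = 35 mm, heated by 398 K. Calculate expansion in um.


dL = 4.1e-06 * 35 * 398 * 1000 = 57.113 um

57.113


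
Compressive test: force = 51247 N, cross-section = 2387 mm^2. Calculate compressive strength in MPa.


CS = 51247 / 2387 = 21.5 MPa

21.5


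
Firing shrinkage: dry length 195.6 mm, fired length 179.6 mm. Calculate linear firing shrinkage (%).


FS = (195.6 - 179.6) / 195.6 * 100 = 8.18%

8.18


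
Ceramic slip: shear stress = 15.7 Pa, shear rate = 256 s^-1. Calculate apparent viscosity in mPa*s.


eta = tau/gamma * 1000 = 15.7/256 * 1000 = 61.3 mPa*s

61.3


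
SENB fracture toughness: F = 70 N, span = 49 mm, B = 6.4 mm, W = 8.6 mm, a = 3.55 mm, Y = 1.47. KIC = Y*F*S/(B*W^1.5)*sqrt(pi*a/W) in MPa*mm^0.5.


KIC = 1.47*70*49/(6.4*8.6^1.5)*sqrt(pi*3.55/8.6) = 35.57

35.57


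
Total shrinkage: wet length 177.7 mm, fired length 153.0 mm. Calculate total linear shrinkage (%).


TS = (177.7 - 153.0) / 177.7 * 100 = 13.9%

13.9


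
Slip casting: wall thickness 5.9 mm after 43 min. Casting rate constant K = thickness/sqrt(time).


K = 5.9 / sqrt(43) = 5.9 / 6.5574 = 0.9 mm/min^0.5

0.9


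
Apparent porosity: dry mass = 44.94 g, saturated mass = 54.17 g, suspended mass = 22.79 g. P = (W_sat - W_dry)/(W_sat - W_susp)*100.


P = (54.17 - 44.94) / (54.17 - 22.79) * 100 = 9.23 / 31.38 * 100 = 29.4%

29.4


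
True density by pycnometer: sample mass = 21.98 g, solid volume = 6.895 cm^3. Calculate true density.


TD = 21.98 / 6.895 = 3.188 g/cm^3

3.188


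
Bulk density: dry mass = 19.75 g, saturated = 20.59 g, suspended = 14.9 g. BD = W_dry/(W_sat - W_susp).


BD = 19.75 / (20.59 - 14.9) = 19.75 / 5.69 = 3.471 g/cm^3

3.471


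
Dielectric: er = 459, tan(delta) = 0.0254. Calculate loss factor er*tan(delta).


Loss = 459 * 0.0254 = 11.659

11.659


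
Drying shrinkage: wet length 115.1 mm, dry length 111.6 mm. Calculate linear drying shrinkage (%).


DS = (115.1 - 111.6) / 115.1 * 100 = 3.04%

3.04


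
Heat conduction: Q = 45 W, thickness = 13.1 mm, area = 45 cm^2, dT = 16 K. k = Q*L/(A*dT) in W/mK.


k = 45*13.1/1000/(45/10000*16) = 8.19 W/mK

8.19


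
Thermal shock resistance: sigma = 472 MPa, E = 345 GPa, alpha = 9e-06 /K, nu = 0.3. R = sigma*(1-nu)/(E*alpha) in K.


R = 472*(1-0.3)/(345*1000*9e-06) = 106 K

106


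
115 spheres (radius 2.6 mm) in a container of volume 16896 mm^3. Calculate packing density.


V_sphere = 4/3*pi*2.6^3 = 73.6222 mm^3
Total V = 115*73.6222 = 8466.553 mm^3
PD = 8466.553 / 16896 = 0.501

0.501


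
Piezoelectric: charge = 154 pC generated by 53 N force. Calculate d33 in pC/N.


d33 = 154 / 53 = 2.9 pC/N

2.9


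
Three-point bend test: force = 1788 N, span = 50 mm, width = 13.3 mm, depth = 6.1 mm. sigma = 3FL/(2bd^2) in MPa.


sigma = 3*1788*50/(2*13.3*6.1^2) = 271.0 MPa

271.0


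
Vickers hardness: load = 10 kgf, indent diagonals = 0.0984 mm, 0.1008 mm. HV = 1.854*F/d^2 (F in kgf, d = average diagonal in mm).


d_avg = (0.0984+0.1008)/2 = 0.0996 mm
HV = 1.854*10/0.0996^2 = 1869

1869


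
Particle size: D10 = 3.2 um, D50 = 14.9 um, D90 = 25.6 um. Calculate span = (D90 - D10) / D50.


Span = (25.6 - 3.2) / 14.9 = 22.4 / 14.9 = 1.503

1.503


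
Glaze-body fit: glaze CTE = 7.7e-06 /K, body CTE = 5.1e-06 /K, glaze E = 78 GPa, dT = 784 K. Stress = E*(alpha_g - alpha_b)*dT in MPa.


Stress = 78*1000*(7.7e-06 - 5.1e-06)*784 = 159.0 MPa

159.0


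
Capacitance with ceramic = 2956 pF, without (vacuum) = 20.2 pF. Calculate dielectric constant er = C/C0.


er = 2956 / 20.2 = 146.34

146.34


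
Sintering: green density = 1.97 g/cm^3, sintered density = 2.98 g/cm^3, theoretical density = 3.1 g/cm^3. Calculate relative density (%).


Relative = 2.98 / 3.1 * 100 = 96.1%

96.1


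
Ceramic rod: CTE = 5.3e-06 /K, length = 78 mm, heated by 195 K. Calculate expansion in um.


dL = 5.3e-06 * 78 * 195 * 1000 = 80.613 um

80.613


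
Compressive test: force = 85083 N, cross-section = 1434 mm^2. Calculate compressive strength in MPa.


CS = 85083 / 1434 = 59.3 MPa

59.3


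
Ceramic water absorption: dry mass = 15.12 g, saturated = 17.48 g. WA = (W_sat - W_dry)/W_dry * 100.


WA = (17.48 - 15.12) / 15.12 * 100 = 15.61%

15.61


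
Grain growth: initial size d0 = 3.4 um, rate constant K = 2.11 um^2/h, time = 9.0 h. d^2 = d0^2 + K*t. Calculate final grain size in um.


d^2 = 3.4^2 + 2.11*9.0 = 30.55
d = sqrt(30.55) = 5.53 um

5.53


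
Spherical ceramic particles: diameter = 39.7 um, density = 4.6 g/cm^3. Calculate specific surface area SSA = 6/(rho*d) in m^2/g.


SSA = 6 / (4.6 * 39.7) = 0.033 m^2/g

0.033


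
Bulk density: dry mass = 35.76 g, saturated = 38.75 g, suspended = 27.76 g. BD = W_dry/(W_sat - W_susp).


BD = 35.76 / (38.75 - 27.76) = 35.76 / 10.99 = 3.254 g/cm^3

3.254


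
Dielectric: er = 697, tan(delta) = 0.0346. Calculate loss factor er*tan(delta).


Loss = 697 * 0.0346 = 24.116

24.116


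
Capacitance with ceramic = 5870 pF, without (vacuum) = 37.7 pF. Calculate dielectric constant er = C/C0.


er = 5870 / 37.7 = 155.7

155.7


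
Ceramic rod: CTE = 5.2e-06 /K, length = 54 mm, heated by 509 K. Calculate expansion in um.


dL = 5.2e-06 * 54 * 509 * 1000 = 142.927 um

142.927


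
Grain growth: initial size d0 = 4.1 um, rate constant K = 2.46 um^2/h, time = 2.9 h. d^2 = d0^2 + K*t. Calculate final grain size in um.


d^2 = 4.1^2 + 2.46*2.9 = 23.944
d = sqrt(23.944) = 4.89 um

4.89


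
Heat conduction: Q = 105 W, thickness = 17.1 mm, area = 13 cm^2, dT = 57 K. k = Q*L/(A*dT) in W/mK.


k = 105*17.1/1000/(13/10000*57) = 24.23 W/mK

24.23


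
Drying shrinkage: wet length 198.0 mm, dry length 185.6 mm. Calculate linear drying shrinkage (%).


DS = (198.0 - 185.6) / 198.0 * 100 = 6.26%

6.26


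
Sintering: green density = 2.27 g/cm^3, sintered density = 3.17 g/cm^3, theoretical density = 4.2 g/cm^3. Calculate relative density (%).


Relative = 3.17 / 4.2 * 100 = 75.5%

75.5


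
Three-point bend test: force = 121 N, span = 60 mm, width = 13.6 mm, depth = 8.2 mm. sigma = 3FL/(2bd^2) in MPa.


sigma = 3*121*60/(2*13.6*8.2^2) = 11.9 MPa

11.9


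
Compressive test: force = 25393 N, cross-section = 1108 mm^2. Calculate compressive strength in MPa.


CS = 25393 / 1108 = 22.9 MPa

22.9


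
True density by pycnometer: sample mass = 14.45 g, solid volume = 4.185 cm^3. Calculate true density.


TD = 14.45 / 4.185 = 3.453 g/cm^3

3.453


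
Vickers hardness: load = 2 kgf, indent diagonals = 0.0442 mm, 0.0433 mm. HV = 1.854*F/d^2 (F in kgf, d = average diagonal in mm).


d_avg = (0.0442+0.0433)/2 = 0.04375 mm
HV = 1.854*2/0.04375^2 = 1937

1937


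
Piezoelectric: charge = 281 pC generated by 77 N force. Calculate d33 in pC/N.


d33 = 281 / 77 = 3.6 pC/N

3.6


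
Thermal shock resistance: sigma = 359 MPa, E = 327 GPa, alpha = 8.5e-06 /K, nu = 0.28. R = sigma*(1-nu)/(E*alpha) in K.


R = 359*(1-0.28)/(327*1000*8.5e-06) = 93 K

93


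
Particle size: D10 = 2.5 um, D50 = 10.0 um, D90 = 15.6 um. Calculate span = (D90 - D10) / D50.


Span = (15.6 - 2.5) / 10.0 = 13.1 / 10.0 = 1.31

1.31


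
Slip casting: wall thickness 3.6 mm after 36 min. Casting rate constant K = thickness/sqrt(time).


K = 3.6 / sqrt(36) = 3.6 / 6.0 = 0.6 mm/min^0.5

0.6


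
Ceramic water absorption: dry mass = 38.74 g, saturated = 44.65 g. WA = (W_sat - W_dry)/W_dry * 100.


WA = (44.65 - 38.74) / 38.74 * 100 = 15.26%

15.26


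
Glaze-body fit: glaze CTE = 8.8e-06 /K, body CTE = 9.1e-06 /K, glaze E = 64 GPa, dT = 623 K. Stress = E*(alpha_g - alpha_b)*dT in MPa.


Stress = 64*1000*(8.8e-06 - 9.1e-06)*623 = -12.0 MPa

-12.0


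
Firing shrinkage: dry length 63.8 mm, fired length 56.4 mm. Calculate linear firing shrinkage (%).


FS = (63.8 - 56.4) / 63.8 * 100 = 11.6%

11.6


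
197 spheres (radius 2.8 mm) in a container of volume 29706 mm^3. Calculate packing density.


V_sphere = 4/3*pi*2.8^3 = 91.9523 mm^3
Total V = 197*91.9523 = 18114.6031 mm^3
PD = 18114.6031 / 29706 = 0.61

0.61


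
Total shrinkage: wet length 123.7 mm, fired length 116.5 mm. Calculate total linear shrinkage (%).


TS = (123.7 - 116.5) / 123.7 * 100 = 5.82%

5.82


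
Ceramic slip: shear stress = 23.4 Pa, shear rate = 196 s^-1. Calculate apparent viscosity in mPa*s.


eta = tau/gamma * 1000 = 23.4/196 * 1000 = 119.4 mPa*s

119.4


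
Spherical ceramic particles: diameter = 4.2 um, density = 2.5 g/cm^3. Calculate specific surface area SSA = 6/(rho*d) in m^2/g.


SSA = 6 / (2.5 * 4.2) = 0.571 m^2/g

0.571


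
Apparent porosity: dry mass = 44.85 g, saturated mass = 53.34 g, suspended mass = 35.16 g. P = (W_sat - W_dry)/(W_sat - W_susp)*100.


P = (53.34 - 44.85) / (53.34 - 35.16) * 100 = 8.49 / 18.18 * 100 = 46.7%

46.7


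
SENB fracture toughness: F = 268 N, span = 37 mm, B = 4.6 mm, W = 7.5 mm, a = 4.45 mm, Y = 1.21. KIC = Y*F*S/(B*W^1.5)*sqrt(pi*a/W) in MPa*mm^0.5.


KIC = 1.21*268*37/(4.6*7.5^1.5)*sqrt(pi*4.45/7.5) = 173.38

173.38


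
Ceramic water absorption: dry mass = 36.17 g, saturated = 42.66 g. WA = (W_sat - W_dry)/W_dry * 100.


WA = (42.66 - 36.17) / 36.17 * 100 = 17.94%

17.94


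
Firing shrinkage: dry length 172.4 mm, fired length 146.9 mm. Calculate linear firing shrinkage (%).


FS = (172.4 - 146.9) / 172.4 * 100 = 14.79%

14.79


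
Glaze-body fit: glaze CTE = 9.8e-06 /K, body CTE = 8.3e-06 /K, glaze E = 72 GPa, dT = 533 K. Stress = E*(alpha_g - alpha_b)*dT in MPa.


Stress = 72*1000*(9.8e-06 - 8.3e-06)*533 = 57.6 MPa

57.6


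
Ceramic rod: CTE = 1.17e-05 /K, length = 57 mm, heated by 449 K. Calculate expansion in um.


dL = 1.17e-05 * 57 * 449 * 1000 = 299.438 um

299.438


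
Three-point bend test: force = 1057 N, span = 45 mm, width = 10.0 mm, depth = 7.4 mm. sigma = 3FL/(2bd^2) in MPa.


sigma = 3*1057*45/(2*10.0*7.4^2) = 130.3 MPa

130.3


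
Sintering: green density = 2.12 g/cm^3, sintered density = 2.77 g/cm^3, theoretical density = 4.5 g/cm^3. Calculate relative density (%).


Relative = 2.77 / 4.5 * 100 = 61.6%

61.6


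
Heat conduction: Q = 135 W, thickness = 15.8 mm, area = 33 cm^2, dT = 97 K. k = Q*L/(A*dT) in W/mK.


k = 135*15.8/1000/(33/10000*97) = 6.66 W/mK

6.66


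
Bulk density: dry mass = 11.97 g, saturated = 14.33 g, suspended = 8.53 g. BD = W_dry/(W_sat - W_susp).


BD = 11.97 / (14.33 - 8.53) = 11.97 / 5.8 = 2.064 g/cm^3

2.064


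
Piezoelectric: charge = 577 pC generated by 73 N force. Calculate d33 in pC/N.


d33 = 577 / 73 = 7.9 pC/N

7.9


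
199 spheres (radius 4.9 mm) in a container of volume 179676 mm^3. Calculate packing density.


V_sphere = 4/3*pi*4.9^3 = 492.807 mm^3
Total V = 199*492.807 = 98068.593 mm^3
PD = 98068.593 / 179676 = 0.546

0.546


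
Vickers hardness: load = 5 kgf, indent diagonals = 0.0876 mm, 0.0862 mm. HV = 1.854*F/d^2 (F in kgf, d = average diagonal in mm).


d_avg = (0.0876+0.0862)/2 = 0.0869 mm
HV = 1.854*5/0.0869^2 = 1228

1228


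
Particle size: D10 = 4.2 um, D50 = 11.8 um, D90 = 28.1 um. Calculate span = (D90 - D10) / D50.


Span = (28.1 - 4.2) / 11.8 = 23.9 / 11.8 = 2.025

2.025


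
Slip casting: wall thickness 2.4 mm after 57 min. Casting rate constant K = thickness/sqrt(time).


K = 2.4 / sqrt(57) = 2.4 / 7.5498 = 0.318 mm/min^0.5

0.318


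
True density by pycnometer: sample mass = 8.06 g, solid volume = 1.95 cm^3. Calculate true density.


TD = 8.06 / 1.95 = 4.133 g/cm^3

4.133


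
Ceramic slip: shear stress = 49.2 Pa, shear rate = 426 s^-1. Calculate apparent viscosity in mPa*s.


eta = tau/gamma * 1000 = 49.2/426 * 1000 = 115.5 mPa*s

115.5


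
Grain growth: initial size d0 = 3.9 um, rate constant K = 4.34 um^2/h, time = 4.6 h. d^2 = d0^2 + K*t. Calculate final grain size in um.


d^2 = 3.9^2 + 4.34*4.6 = 35.174
d = sqrt(35.174) = 5.93 um

5.93


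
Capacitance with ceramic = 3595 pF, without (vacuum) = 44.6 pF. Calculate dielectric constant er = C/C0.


er = 3595 / 44.6 = 80.61

80.61


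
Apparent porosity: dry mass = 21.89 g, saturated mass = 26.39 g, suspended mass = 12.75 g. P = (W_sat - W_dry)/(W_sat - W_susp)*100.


P = (26.39 - 21.89) / (26.39 - 12.75) * 100 = 4.5 / 13.64 * 100 = 33.0%

33.0


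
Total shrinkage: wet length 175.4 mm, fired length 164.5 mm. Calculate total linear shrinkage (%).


TS = (175.4 - 164.5) / 175.4 * 100 = 6.21%

6.21


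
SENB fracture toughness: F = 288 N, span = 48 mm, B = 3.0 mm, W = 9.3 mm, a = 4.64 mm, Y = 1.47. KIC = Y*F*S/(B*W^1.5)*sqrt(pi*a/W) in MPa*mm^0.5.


KIC = 1.47*288*48/(3.0*9.3^1.5)*sqrt(pi*4.64/9.3) = 299.02

299.02


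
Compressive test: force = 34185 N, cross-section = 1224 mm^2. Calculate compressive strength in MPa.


CS = 34185 / 1224 = 27.9 MPa

27.9


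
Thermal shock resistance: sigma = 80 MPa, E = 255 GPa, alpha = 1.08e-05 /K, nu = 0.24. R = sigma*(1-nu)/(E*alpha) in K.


R = 80*(1-0.24)/(255*1000*1.08e-05) = 22 K

22


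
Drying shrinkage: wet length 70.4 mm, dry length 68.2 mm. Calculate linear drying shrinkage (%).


DS = (70.4 - 68.2) / 70.4 * 100 = 3.13%

3.13


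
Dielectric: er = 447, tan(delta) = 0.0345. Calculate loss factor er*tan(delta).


Loss = 447 * 0.0345 = 15.422

15.422


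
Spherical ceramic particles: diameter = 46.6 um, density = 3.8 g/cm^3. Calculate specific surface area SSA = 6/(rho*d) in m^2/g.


SSA = 6 / (3.8 * 46.6) = 0.034 m^2/g

0.034


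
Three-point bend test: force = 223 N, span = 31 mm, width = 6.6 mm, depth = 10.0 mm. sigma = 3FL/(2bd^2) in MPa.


sigma = 3*223*31/(2*6.6*10.0^2) = 15.7 MPa

15.7


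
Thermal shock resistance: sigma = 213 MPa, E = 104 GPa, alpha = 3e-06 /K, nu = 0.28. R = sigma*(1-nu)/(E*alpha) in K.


R = 213*(1-0.28)/(104*1000*3e-06) = 492 K

492


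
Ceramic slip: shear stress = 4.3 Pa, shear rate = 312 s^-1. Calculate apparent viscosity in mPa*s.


eta = tau/gamma * 1000 = 4.3/312 * 1000 = 13.8 mPa*s

13.8


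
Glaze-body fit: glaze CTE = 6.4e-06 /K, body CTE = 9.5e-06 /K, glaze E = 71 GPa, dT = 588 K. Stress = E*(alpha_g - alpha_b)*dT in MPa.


Stress = 71*1000*(6.4e-06 - 9.5e-06)*588 = -129.4 MPa

-129.4


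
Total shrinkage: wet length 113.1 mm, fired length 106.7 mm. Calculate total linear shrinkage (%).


TS = (113.1 - 106.7) / 113.1 * 100 = 5.66%

5.66


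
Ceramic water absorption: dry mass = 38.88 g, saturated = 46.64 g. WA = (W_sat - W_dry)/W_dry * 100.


WA = (46.64 - 38.88) / 38.88 * 100 = 19.96%

19.96


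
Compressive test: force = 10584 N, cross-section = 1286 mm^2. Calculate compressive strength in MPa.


CS = 10584 / 1286 = 8.2 MPa

8.2


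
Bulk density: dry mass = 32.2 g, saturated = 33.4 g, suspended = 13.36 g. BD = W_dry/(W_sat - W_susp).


BD = 32.2 / (33.4 - 13.36) = 32.2 / 20.04 = 1.607 g/cm^3

1.607


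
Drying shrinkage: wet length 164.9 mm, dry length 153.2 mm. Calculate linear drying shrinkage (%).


DS = (164.9 - 153.2) / 164.9 * 100 = 7.1%

7.1


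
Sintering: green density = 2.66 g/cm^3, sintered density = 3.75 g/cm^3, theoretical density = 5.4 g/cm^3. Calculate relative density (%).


Relative = 3.75 / 5.4 * 100 = 69.4%

69.4


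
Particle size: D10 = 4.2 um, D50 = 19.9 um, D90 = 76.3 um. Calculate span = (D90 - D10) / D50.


Span = (76.3 - 4.2) / 19.9 = 72.1 / 19.9 = 3.623

3.623


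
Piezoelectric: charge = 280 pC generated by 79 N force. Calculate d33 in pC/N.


d33 = 280 / 79 = 3.5 pC/N

3.5


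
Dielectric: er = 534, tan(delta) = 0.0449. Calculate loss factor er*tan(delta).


Loss = 534 * 0.0449 = 23.977

23.977


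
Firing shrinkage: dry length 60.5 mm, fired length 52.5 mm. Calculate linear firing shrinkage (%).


FS = (60.5 - 52.5) / 60.5 * 100 = 13.22%

13.22


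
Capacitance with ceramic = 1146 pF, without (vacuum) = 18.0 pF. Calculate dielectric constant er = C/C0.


er = 1146 / 18.0 = 63.67

63.67


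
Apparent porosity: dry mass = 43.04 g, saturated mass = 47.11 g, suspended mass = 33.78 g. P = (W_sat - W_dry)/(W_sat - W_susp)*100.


P = (47.11 - 43.04) / (47.11 - 33.78) * 100 = 4.07 / 13.33 * 100 = 30.5%

30.5


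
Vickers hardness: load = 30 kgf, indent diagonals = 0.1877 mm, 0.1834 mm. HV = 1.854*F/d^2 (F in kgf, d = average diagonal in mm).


d_avg = (0.1877+0.1834)/2 = 0.18555 mm
HV = 1.854*30/0.18555^2 = 1616

1616


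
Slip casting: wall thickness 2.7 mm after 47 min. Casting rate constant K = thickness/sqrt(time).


K = 2.7 / sqrt(47) = 2.7 / 6.8557 = 0.394 mm/min^0.5

0.394


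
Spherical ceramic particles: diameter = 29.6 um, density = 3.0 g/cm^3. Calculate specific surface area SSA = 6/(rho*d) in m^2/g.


SSA = 6 / (3.0 * 29.6) = 0.068 m^2/g

0.068


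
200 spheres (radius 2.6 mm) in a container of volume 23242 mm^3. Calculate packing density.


V_sphere = 4/3*pi*2.6^3 = 73.6222 mm^3
Total V = 200*73.6222 = 14724.44 mm^3
PD = 14724.44 / 23242 = 0.634

0.634


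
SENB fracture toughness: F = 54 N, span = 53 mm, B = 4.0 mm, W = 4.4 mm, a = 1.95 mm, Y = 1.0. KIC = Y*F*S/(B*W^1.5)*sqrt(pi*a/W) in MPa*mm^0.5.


KIC = 1.0*54*53/(4.0*4.4^1.5)*sqrt(pi*1.95/4.4) = 91.47

91.47


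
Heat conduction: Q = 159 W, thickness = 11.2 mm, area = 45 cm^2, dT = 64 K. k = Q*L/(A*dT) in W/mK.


k = 159*11.2/1000/(45/10000*64) = 6.18 W/mK

6.18


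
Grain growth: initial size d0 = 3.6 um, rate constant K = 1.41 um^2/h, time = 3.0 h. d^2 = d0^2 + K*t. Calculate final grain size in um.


d^2 = 3.6^2 + 1.41*3.0 = 17.19
d = sqrt(17.19) = 4.15 um

4.15


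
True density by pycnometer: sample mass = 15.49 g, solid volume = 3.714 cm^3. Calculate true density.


TD = 15.49 / 3.714 = 4.171 g/cm^3

4.171


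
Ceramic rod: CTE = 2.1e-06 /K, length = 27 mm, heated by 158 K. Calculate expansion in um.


dL = 2.1e-06 * 27 * 158 * 1000 = 8.959 um

8.959


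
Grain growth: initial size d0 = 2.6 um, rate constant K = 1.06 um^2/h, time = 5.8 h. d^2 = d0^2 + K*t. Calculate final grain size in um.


d^2 = 2.6^2 + 1.06*5.8 = 12.908
d = sqrt(12.908) = 3.59 um

3.59


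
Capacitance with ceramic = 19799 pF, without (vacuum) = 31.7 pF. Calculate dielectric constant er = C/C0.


er = 19799 / 31.7 = 624.57

624.57


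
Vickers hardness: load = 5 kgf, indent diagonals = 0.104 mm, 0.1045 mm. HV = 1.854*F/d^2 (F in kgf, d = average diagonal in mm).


d_avg = (0.104+0.1045)/2 = 0.10425 mm
HV = 1.854*5/0.10425^2 = 853

853


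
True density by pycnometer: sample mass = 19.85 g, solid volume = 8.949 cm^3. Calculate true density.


TD = 19.85 / 8.949 = 2.218 g/cm^3

2.218


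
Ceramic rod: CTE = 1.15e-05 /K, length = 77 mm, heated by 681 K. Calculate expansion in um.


dL = 1.15e-05 * 77 * 681 * 1000 = 603.026 um

603.026


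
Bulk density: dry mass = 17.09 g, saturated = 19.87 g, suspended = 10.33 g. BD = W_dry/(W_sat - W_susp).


BD = 17.09 / (19.87 - 10.33) = 17.09 / 9.54 = 1.791 g/cm^3

1.791


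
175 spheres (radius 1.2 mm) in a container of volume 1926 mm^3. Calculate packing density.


V_sphere = 4/3*pi*1.2^3 = 7.2382 mm^3
Total V = 175*7.2382 = 1266.685 mm^3
PD = 1266.685 / 1926 = 0.658

0.658


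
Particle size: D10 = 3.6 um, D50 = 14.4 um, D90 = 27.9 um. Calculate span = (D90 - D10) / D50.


Span = (27.9 - 3.6) / 14.4 = 24.3 / 14.4 = 1.688

1.688


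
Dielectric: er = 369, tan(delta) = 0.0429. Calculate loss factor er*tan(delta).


Loss = 369 * 0.0429 = 15.83

15.83


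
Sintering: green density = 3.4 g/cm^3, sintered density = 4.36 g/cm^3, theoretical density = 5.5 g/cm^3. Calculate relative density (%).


Relative = 4.36 / 5.5 * 100 = 79.3%

79.3


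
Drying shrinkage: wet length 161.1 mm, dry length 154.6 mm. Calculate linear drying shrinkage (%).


DS = (161.1 - 154.6) / 161.1 * 100 = 4.03%

4.03


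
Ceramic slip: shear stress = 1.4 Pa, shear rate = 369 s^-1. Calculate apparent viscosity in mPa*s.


eta = tau/gamma * 1000 = 1.4/369 * 1000 = 3.8 mPa*s

3.8


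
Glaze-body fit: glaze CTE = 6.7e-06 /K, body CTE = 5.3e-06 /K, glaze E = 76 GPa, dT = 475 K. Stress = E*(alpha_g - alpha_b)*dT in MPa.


Stress = 76*1000*(6.7e-06 - 5.3e-06)*475 = 50.5 MPa

50.5


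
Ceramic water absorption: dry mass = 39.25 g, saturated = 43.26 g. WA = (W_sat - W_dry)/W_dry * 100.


WA = (43.26 - 39.25) / 39.25 * 100 = 10.22%

10.22


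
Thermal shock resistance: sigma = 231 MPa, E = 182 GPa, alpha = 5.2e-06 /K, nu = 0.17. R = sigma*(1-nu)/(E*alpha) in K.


R = 231*(1-0.17)/(182*1000*5.2e-06) = 203 K

203


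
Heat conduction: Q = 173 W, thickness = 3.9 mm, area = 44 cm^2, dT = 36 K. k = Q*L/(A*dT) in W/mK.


k = 173*3.9/1000/(44/10000*36) = 4.26 W/mK

4.26


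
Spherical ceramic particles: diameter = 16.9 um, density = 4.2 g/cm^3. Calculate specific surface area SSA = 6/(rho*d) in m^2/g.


SSA = 6 / (4.2 * 16.9) = 0.085 m^2/g

0.085


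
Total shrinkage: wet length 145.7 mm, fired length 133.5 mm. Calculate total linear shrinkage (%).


TS = (145.7 - 133.5) / 145.7 * 100 = 8.37%

8.37


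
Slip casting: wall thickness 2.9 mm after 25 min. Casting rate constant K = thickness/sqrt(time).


K = 2.9 / sqrt(25) = 2.9 / 5.0 = 0.58 mm/min^0.5

0.58


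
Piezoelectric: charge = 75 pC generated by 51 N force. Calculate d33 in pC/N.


d33 = 75 / 51 = 1.5 pC/N

1.5


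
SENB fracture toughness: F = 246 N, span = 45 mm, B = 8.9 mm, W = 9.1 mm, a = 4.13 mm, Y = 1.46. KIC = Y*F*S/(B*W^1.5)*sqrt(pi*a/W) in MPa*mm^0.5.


KIC = 1.46*246*45/(8.9*9.1^1.5)*sqrt(pi*4.13/9.1) = 78.99

78.99


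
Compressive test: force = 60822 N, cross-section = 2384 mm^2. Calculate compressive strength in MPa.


CS = 60822 / 2384 = 25.5 MPa

25.5


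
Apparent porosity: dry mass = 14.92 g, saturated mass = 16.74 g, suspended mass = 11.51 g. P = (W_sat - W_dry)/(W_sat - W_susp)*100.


P = (16.74 - 14.92) / (16.74 - 11.51) * 100 = 1.82 / 5.23 * 100 = 34.8%

34.8
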